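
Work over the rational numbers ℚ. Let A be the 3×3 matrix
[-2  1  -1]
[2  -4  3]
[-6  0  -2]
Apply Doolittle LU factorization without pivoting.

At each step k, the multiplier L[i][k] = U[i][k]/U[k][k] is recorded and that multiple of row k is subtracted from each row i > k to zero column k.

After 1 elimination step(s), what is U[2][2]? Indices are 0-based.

Step 1: pivot at (0,0) is -2.
  row1 ← row1 − (-1)·row0  ⇒  L[1][0]=-1, U row1=(0, -3, 2)
  row2 ← row2 − (3)·row0  ⇒  L[2][0]=3, U row2=(0, -3, 1)

U[2][2] = 1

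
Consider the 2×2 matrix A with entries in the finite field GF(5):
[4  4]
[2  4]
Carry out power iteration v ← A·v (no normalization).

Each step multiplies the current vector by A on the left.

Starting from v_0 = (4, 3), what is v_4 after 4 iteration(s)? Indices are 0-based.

v_0 = (4, 3).
v_1 = A·v_0 = (3, 0).
v_2 = A·v_1 = (2, 1).
v_3 = A·v_2 = (2, 3).
v_4 = A·v_3 = (0, 1).

v_4 = (0, 1)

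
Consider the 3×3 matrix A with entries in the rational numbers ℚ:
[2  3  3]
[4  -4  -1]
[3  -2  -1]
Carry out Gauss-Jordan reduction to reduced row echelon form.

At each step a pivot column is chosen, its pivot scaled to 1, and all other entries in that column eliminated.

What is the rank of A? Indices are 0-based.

step 1: normalize row 0 (÷2) = (1, 3/2, 3/2)
  row 1: subtract 4×row0 = (0, -10, -7)
  row 2: subtract 3×row0 = (0, -13/2, -11/2)
step 2: normalize row 1 (÷-10) = (0, 1, 7/10)
  row 0: subtract 3/2×row1 = (1, 0, 9/20)
  row 2: subtract -13/2×row1 = (0, 0, -19/20)
step 3: normalize row 2 (÷-19/20) = (0, 0, 1)
  row 0: subtract 9/20×row2 = (1, 0, 0)
  row 1: subtract 7/10×row2 = (0, 1, 0)

rank = 3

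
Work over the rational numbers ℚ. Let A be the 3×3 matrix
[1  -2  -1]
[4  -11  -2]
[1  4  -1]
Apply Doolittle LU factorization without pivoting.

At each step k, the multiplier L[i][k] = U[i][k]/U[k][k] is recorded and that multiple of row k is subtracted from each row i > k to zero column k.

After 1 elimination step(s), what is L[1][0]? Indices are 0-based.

[col 0] pivot 1
  R1 -= 4*R0 → (0, -3, 2)  (L[1][0] := 4)
  R2 -= 1*R0 → (0, 6, 0)  (L[2][0] := 1)

L[1][0] = 4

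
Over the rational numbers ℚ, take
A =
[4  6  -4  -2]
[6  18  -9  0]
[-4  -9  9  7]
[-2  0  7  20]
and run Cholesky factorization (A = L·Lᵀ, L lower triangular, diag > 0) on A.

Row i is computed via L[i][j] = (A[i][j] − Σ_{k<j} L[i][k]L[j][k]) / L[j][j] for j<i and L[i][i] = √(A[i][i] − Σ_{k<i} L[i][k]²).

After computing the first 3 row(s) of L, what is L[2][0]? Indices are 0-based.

L[2][0] = -2

Step 1: L[0][0] = √(4) = 2.
  L[1][0] = (6) / L[0][0] = 3.
Step 2: L[1][1] = √(9) = 3.
  L[2][0] = (-4) / L[0][0] = -2.
  L[2][1] = (-3) / L[1][1] = -1.
Step 3: L[2][2] = √(4) = 2.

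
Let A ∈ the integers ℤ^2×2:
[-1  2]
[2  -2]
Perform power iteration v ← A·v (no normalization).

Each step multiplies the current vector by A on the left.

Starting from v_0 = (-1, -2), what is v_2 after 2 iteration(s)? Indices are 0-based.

v_2 = (7, -10)

v_0 = (-1, -2).
v_1 = A·v_0 = (-3, 2).
v_2 = A·v_1 = (7, -10).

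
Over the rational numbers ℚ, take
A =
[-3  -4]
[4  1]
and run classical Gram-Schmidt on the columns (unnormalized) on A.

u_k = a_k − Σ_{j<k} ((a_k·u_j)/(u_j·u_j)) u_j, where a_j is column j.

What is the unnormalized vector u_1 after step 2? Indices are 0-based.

Step 1: u_0 = a_0 = (-3, 4).
Step 2: u_1 = a_1 − (16/25)·u_0 = (-52/25, -39/25).

u_1 = (-52/25, -39/25)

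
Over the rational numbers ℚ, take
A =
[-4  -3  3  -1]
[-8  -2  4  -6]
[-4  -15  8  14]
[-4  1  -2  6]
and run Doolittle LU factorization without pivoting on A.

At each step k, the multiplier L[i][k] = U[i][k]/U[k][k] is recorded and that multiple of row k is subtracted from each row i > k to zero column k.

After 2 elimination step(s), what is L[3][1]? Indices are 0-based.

[col 0] pivot -4
  R1 -= 2*R0 → (0, 4, -2, -4)  (L[1][0] := 2)
  R2 -= 1*R0 → (0, -12, 5, 15)  (L[2][0] := 1)
  R3 -= 1*R0 → (0, 4, -5, 7)  (L[3][0] := 1)
[col 1] pivot 4
  R2 -= -3*R1 → (0, 0, -1, 3)  (L[2][1] := -3)
  R3 -= 1*R1 → (0, 0, -3, 11)  (L[3][1] := 1)

L[3][1] = 1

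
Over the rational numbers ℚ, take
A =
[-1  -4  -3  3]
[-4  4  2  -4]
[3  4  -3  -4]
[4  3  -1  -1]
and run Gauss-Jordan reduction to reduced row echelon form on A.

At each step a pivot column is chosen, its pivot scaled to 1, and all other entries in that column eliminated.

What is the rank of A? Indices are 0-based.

pivot(0,0)=-1: scale R0 → (1, 4, 3, -3)
  clear (1,0): R1 −= (-4)R0 → (0, 20, 14, -16)
  clear (2,0): R2 −= (3)R0 → (0, -8, -12, 5)
  clear (3,0): R3 −= (4)R0 → (0, -13, -13, 11)
pivot(1,1)=20: scale R1 → (0, 1, 7/10, -4/5)
  clear (0,1): R0 −= (4)R1 → (1, 0, 1/5, 1/5)
  clear (2,1): R2 −= (-8)R1 → (0, 0, -32/5, -7/5)
  clear (3,1): R3 −= (-13)R1 → (0, 0, -39/10, 3/5)
pivot(2,2)=-32/5: scale R2 → (0, 0, 1, 7/32)
  clear (0,2): R0 −= (1/5)R2 → (1, 0, 0, 5/32)
  clear (1,2): R1 −= (7/10)R2 → (0, 1, 0, -61/64)
  clear (3,2): R3 −= (-39/10)R2 → (0, 0, 0, 93/64)
pivot(3,3)=93/64: scale R3 → (0, 0, 0, 1)
  clear (0,3): R0 −= (5/32)R3 → (1, 0, 0, 0)
  clear (1,3): R1 −= (-61/64)R3 → (0, 1, 0, 0)
  clear (2,3): R2 −= (7/32)R3 → (0, 0, 1, 0)

rank = 4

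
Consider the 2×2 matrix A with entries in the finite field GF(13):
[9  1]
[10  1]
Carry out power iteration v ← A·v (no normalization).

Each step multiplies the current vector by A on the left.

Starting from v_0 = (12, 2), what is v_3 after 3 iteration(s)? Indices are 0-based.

v_0 = (12, 2).
v_1 = A·v_0 = (6, 5).
v_2 = A·v_1 = (7, 0).
v_3 = A·v_2 = (11, 5).

v_3 = (11, 5)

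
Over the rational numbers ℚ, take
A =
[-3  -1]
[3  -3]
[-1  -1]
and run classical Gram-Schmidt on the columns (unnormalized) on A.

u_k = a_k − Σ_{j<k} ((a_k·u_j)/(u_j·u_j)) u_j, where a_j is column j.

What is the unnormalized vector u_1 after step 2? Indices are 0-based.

u_1 = (-34/19, -42/19, -24/19)

Step 1: u_0 = a_0 = (-3, 3, -1).
Step 2: u_1 = a_1 − (-5/19)·u_0 = (-34/19, -42/19, -24/19).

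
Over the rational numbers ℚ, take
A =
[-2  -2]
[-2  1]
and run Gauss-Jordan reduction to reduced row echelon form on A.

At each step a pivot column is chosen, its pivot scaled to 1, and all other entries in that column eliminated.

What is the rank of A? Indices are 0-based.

rank = 2

pivot(0,0)=-2: scale R0 → (1, 1)
  clear (1,0): R1 −= (-2)R0 → (0, 3)
pivot(1,1)=3: scale R1 → (0, 1)
  clear (0,1): R0 −= (1)R1 → (1, 0)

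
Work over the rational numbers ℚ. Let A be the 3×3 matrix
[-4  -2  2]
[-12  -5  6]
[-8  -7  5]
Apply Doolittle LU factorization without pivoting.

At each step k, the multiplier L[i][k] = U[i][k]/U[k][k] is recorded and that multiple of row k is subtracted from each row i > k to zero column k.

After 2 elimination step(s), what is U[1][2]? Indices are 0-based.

U[1][2] = 0

[col 0] pivot -4
  R1 -= 3*R0 → (0, 1, 0)  (L[1][0] := 3)
  R2 -= 2*R0 → (0, -3, 1)  (L[2][0] := 2)
[col 1] pivot 1
  R2 -= -3*R1 → (0, 0, 1)  (L[2][1] := -3)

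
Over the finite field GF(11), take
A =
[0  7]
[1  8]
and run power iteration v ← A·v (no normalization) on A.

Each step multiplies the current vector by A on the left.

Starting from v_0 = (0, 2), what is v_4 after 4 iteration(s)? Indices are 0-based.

v_4 = (2, 0)

v_0 = (0, 2).
v_1 = A·v_0 = (3, 5).
v_2 = A·v_1 = (2, 10).
v_3 = A·v_2 = (4, 5).
v_4 = A·v_3 = (2, 0).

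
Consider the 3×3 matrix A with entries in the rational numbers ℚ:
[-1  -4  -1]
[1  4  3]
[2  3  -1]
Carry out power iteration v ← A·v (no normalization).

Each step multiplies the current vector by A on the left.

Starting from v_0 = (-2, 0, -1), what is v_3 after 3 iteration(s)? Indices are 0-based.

v_0 = (-2, 0, -1).
v_1 = A·v_0 = (3, -5, -3).
v_2 = A·v_1 = (20, -26, -6).
v_3 = A·v_2 = (90, -102, -32).

v_3 = (90, -102, -32)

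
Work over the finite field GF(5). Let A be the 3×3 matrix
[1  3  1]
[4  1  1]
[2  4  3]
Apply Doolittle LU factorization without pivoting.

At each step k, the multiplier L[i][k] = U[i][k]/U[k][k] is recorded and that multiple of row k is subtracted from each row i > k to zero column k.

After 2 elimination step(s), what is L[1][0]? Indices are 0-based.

k=0: U[0][0]=1
  eliminate (1,0): mult=4, new row 1: (0, 4, 2); set L[1][0]=4
  eliminate (2,0): mult=2, new row 2: (0, 3, 1); set L[2][0]=2
k=1: U[1][1]=4
  eliminate (2,1): mult=2, new row 2: (0, 0, 2); set L[2][1]=2

L[1][0] = 4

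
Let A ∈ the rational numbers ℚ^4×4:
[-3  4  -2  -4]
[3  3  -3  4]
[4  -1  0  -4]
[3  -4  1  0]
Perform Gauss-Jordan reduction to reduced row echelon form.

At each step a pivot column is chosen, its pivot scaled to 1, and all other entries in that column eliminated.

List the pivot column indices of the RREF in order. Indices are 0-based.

step 1: normalize row 0 (÷-3) = (1, -4/3, 2/3, 4/3)
  row 1: subtract 3×row0 = (0, 7, -5, 0)
  row 2: subtract 4×row0 = (0, 13/3, -8/3, -28/3)
  row 3: subtract 3×row0 = (0, 0, -1, -4)
step 2: normalize row 1 (÷7) = (0, 1, -5/7, 0)
  row 0: subtract -4/3×row1 = (1, 0, -2/7, 4/3)
  row 2: subtract 13/3×row1 = (0, 0, 3/7, -28/3)
step 3: normalize row 2 (÷3/7) = (0, 0, 1, -196/9)
  row 0: subtract -2/7×row2 = (1, 0, 0, -44/9)
  row 1: subtract -5/7×row2 = (0, 1, 0, -140/9)
  row 3: subtract -1×row2 = (0, 0, 0, -232/9)
step 4: normalize row 3 (÷-232/9) = (0, 0, 0, 1)
  row 0: subtract -44/9×row3 = (1, 0, 0, 0)
  row 1: subtract -140/9×row3 = (0, 1, 0, 0)
  row 2: subtract -196/9×row3 = (0, 0, 1, 0)

pivot columns: 0, 1, 2, 3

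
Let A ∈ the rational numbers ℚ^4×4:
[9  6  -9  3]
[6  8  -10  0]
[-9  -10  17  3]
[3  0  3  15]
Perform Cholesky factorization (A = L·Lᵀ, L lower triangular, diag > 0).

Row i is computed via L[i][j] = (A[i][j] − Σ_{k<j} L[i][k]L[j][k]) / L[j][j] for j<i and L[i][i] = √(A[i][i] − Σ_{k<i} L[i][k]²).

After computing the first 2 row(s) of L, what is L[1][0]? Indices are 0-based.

L[1][0] = 2

Step 1: L[0][0] = √(9) = 3.
  L[1][0] = (6) / L[0][0] = 2.
Step 2: L[1][1] = √(4) = 2.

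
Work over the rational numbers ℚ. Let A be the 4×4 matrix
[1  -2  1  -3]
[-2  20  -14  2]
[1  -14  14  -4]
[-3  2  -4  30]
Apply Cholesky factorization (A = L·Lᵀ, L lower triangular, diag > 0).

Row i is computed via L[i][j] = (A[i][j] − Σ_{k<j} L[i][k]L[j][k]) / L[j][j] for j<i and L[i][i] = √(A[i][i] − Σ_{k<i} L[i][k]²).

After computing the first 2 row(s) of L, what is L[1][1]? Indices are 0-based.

L[1][1] = 4

Step 1: L[0][0] = √(1) = 1.
  L[1][0] = (-2) / L[0][0] = -2.
Step 2: L[1][1] = √(16) = 4.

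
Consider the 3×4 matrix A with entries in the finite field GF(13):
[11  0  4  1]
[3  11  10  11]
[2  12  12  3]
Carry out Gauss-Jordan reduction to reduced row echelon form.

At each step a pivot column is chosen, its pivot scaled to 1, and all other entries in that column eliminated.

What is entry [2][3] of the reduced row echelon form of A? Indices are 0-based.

pivot(0,0)=11: scale R0 → (1, 0, 11, 6)
  clear (1,0): R1 −= (3)R0 → (0, 11, 3, 6)
  clear (2,0): R2 −= (2)R0 → (0, 12, 3, 4)
pivot(1,1)=11: scale R1 → (0, 1, 5, 10)
  clear (2,1): R2 −= (12)R1 → (0, 0, 8, 1)
pivot(2,2)=8: scale R2 → (0, 0, 1, 5)
  clear (0,2): R0 −= (11)R2 → (1, 0, 0, 3)
  clear (1,2): R1 −= (5)R2 → (0, 1, 0, 11)

M[2][3] = 5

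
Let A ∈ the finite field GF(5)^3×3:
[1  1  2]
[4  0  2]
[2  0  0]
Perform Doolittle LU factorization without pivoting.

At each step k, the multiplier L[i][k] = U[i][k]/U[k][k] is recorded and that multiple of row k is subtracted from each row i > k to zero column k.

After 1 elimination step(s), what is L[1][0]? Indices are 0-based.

L[1][0] = 4

k=0: U[0][0]=1
  eliminate (1,0): mult=4, new row 1: (0, 1, 4); set L[1][0]=4
  eliminate (2,0): mult=2, new row 2: (0, 3, 1); set L[2][0]=2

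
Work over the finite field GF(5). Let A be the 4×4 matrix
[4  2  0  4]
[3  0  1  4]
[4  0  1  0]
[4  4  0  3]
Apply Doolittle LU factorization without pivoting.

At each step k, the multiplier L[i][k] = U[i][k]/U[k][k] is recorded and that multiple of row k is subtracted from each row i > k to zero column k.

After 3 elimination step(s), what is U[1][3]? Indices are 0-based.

U[1][3] = 1

k=0: U[0][0]=4
  eliminate (1,0): mult=2, new row 1: (0, 1, 1, 1); set L[1][0]=2
  eliminate (2,0): mult=1, new row 2: (0, 3, 1, 1); set L[2][0]=1
  eliminate (3,0): mult=1, new row 3: (0, 2, 0, 4); set L[3][0]=1
k=1: U[1][1]=1
  eliminate (2,1): mult=3, new row 2: (0, 0, 3, 3); set L[2][1]=3
  eliminate (3,1): mult=2, new row 3: (0, 0, 3, 2); set L[3][1]=2
k=2: U[2][2]=3
  eliminate (3,2): mult=1, new row 3: (0, 0, 0, 4); set L[3][2]=1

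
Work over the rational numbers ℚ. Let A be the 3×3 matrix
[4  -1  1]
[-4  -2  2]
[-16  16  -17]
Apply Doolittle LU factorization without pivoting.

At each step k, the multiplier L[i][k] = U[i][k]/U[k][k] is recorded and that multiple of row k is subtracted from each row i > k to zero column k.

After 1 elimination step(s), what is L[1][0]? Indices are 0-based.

[col 0] pivot 4
  R1 -= -1*R0 → (0, -3, 3)  (L[1][0] := -1)
  R2 -= -4*R0 → (0, 12, -13)  (L[2][0] := -4)

L[1][0] = -1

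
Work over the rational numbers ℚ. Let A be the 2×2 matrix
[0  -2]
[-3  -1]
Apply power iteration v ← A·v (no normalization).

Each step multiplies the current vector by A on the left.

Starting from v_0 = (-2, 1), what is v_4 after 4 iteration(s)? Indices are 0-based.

v_4 = (-58, -23)

v_0 = (-2, 1).
v_1 = A·v_0 = (-2, 5).
v_2 = A·v_1 = (-10, 1).
v_3 = A·v_2 = (-2, 29).
v_4 = A·v_3 = (-58, -23).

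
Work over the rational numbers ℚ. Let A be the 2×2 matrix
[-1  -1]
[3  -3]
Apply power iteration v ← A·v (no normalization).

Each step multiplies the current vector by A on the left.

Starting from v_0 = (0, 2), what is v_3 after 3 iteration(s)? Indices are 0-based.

v_3 = (-20, -12)

v_0 = (0, 2).
v_1 = A·v_0 = (-2, -6).
v_2 = A·v_1 = (8, 12).
v_3 = A·v_2 = (-20, -12).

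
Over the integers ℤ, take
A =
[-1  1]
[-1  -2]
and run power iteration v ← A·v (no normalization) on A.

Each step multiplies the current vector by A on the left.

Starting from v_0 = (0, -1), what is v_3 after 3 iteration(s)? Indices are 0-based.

v_0 = (0, -1).
v_1 = A·v_0 = (-1, 2).
v_2 = A·v_1 = (3, -3).
v_3 = A·v_2 = (-6, 3).

v_3 = (-6, 3)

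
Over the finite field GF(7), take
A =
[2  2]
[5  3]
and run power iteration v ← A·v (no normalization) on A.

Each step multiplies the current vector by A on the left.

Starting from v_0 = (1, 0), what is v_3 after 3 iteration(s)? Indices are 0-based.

v_0 = (1, 0).
v_1 = A·v_0 = (2, 5).
v_2 = A·v_1 = (0, 4).
v_3 = A·v_2 = (1, 5).

v_3 = (1, 5)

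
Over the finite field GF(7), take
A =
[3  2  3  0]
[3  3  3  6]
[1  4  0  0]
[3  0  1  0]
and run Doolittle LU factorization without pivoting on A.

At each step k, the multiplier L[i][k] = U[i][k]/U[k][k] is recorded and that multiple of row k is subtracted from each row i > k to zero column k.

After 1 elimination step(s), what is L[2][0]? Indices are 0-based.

L[2][0] = 5

[col 0] pivot 3
  R1 -= 1*R0 → (0, 1, 0, 6)  (L[1][0] := 1)
  R2 -= 5*R0 → (0, 1, 6, 0)  (L[2][0] := 5)
  R3 -= 1*R0 → (0, 5, 5, 0)  (L[3][0] := 1)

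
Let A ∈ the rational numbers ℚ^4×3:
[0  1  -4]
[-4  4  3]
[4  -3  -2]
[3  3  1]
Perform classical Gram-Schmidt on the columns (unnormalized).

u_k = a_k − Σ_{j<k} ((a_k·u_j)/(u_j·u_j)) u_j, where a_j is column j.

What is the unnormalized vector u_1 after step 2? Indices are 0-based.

u_1 = (1, 88/41, -47/41, 180/41)

Step 1: u_0 = a_0 = (0, -4, 4, 3).
Step 2: u_1 = a_1 − (-19/41)·u_0 = (1, 88/41, -47/41, 180/41).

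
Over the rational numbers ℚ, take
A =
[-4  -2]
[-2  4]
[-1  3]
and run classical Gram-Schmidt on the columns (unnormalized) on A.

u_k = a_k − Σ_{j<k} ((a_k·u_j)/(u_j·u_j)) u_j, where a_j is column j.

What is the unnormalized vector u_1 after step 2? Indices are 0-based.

Step 1: u_0 = a_0 = (-4, -2, -1).
Step 2: u_1 = a_1 − (-1/7)·u_0 = (-18/7, 26/7, 20/7).

u_1 = (-18/7, 26/7, 20/7)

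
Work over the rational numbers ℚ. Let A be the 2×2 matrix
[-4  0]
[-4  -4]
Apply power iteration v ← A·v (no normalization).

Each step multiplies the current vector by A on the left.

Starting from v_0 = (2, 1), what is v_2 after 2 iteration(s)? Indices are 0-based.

v_2 = (32, 80)

v_0 = (2, 1).
v_1 = A·v_0 = (-8, -12).
v_2 = A·v_1 = (32, 80).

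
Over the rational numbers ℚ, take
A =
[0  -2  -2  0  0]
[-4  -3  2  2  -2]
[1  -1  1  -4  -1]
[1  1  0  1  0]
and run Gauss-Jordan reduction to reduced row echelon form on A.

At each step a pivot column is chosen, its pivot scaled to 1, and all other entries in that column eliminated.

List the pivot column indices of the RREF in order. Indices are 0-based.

pivot columns: 0, 1, 2, 3

[1] R0 <-> R1
[1] R0 /= -4  ⇒  (1, 3/4, -1/2, -1/2, 1/2)
     R2 -= 1·R0  ⇒  (0, -7/4, 3/2, -7/2, -3/2)
     R3 -= 1·R0  ⇒  (0, 1/4, 1/2, 3/2, -1/2)
[2] R1 /= -2  ⇒  (0, 1, 1, 0, 0)
     R0 -= 3/4·R1  ⇒  (1, 0, -5/4, -1/2, 1/2)
     R2 -= -7/4·R1  ⇒  (0, 0, 13/4, -7/2, -3/2)
     R3 -= 1/4·R1  ⇒  (0, 0, 1/4, 3/2, -1/2)
[3] R2 /= 13/4  ⇒  (0, 0, 1, -14/13, -6/13)
     R0 -= -5/4·R2  ⇒  (1, 0, 0, -24/13, -1/13)
     R1 -= 1·R2  ⇒  (0, 1, 0, 14/13, 6/13)
     R3 -= 1/4·R2  ⇒  (0, 0, 0, 23/13, -5/13)
[4] R3 /= 23/13  ⇒  (0, 0, 0, 1, -5/23)
     R0 -= -24/13·R3  ⇒  (1, 0, 0, 0, -11/23)
     R1 -= 14/13·R3  ⇒  (0, 1, 0, 0, 16/23)
     R2 -= -14/13·R3  ⇒  (0, 0, 1, 0, -16/23)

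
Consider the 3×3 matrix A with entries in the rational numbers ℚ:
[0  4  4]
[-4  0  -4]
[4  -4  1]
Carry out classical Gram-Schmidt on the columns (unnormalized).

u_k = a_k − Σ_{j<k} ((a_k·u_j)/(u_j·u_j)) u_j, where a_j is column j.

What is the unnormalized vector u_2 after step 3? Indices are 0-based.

u_2 = (1/3, 1/3, 1/3)

Step 1: u_0 = a_0 = (0, -4, 4).
Step 2: u_1 = a_1 − (-1/2)·u_0 = (4, -2, -2).
Step 3: u_2 = a_2 − (5/8)·u_0 − (11/12)·u_1 = (1/3, 1/3, 1/3).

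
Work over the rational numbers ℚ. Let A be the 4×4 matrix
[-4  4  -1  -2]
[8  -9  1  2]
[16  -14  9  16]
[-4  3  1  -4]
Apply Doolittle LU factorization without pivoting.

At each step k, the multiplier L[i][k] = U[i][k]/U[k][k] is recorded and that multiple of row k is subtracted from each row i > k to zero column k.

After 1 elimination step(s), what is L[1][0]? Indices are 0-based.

Step 1: pivot at (0,0) is -4.
  row1 ← row1 − (-2)·row0  ⇒  L[1][0]=-2, U row1=(0, -1, -1, -2)
  row2 ← row2 − (-4)·row0  ⇒  L[2][0]=-4, U row2=(0, 2, 5, 8)
  row3 ← row3 − (1)·row0  ⇒  L[3][0]=1, U row3=(0, -1, 2, -2)

L[1][0] = -2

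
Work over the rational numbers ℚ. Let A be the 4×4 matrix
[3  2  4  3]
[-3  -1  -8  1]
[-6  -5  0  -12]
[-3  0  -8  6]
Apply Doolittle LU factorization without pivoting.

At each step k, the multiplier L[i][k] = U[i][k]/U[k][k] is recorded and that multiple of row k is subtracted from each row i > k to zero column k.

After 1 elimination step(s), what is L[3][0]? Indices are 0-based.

L[3][0] = -1

k=0: U[0][0]=3
  eliminate (1,0): mult=-1, new row 1: (0, 1, -4, 4); set L[1][0]=-1
  eliminate (2,0): mult=-2, new row 2: (0, -1, 8, -6); set L[2][0]=-2
  eliminate (3,0): mult=-1, new row 3: (0, 2, -4, 9); set L[3][0]=-1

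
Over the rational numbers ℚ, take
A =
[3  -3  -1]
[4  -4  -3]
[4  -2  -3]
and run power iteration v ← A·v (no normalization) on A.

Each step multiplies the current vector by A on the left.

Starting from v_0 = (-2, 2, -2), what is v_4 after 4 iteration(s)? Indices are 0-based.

v_4 = (30, 50, -34)

v_0 = (-2, 2, -2).
v_1 = A·v_0 = (-10, -10, -6).
v_2 = A·v_1 = (6, 18, -2).
v_3 = A·v_2 = (-34, -42, -6).
v_4 = A·v_3 = (30, 50, -34).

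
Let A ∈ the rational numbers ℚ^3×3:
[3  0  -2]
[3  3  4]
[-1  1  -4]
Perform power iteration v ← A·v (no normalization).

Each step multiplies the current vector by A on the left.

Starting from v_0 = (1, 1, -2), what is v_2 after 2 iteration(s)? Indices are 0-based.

v_2 = (5, 47, -41)

v_0 = (1, 1, -2).
v_1 = A·v_0 = (7, -2, 8).
v_2 = A·v_1 = (5, 47, -41).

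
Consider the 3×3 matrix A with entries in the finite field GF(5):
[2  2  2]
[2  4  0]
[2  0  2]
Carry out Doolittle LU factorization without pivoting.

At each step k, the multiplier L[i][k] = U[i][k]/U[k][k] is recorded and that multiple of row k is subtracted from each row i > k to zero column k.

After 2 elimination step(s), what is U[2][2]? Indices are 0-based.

U[2][2] = 3

[col 0] pivot 2
  R1 -= 1*R0 → (0, 2, 3)  (L[1][0] := 1)
  R2 -= 1*R0 → (0, 3, 0)  (L[2][0] := 1)
[col 1] pivot 2
  R2 -= 4*R1 → (0, 0, 3)  (L[2][1] := 4)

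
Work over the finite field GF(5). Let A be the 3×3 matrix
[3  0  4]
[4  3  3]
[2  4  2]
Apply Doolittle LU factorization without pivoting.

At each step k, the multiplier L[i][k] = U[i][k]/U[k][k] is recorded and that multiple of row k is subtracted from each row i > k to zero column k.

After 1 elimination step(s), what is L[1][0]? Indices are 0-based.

L[1][0] = 3

[col 0] pivot 3
  R1 -= 3*R0 → (0, 3, 1)  (L[1][0] := 3)
  R2 -= 4*R0 → (0, 4, 1)  (L[2][0] := 4)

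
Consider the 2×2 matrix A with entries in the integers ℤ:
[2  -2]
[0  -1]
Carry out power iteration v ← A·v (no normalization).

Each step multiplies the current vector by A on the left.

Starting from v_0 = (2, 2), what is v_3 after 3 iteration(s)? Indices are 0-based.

v_3 = (4, -2)

v_0 = (2, 2).
v_1 = A·v_0 = (0, -2).
v_2 = A·v_1 = (4, 2).
v_3 = A·v_2 = (4, -2).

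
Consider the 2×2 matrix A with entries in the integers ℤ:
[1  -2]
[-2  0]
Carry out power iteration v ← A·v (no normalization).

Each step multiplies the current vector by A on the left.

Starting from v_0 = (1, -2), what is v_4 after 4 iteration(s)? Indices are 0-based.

v_0 = (1, -2).
v_1 = A·v_0 = (5, -2).
v_2 = A·v_1 = (9, -10).
v_3 = A·v_2 = (29, -18).
v_4 = A·v_3 = (65, -58).

v_4 = (65, -58)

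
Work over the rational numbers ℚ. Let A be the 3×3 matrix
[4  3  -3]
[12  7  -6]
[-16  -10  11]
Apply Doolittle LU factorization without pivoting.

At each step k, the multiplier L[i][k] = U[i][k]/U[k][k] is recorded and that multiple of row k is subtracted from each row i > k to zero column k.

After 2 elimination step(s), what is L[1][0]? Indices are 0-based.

L[1][0] = 3

[col 0] pivot 4
  R1 -= 3*R0 → (0, -2, 3)  (L[1][0] := 3)
  R2 -= -4*R0 → (0, 2, -1)  (L[2][0] := -4)
[col 1] pivot -2
  R2 -= -1*R1 → (0, 0, 2)  (L[2][1] := -1)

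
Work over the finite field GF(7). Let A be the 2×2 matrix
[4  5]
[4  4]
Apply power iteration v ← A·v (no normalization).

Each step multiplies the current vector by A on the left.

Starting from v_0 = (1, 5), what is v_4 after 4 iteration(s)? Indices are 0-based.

v_4 = (1, 1)

v_0 = (1, 5).
v_1 = A·v_0 = (1, 3).
v_2 = A·v_1 = (5, 2).
v_3 = A·v_2 = (2, 0).
v_4 = A·v_3 = (1, 1).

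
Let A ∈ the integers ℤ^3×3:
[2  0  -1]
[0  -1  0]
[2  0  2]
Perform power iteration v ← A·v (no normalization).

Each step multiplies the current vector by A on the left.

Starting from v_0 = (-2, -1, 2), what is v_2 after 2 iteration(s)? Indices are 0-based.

v_2 = (-12, -1, -12)

v_0 = (-2, -1, 2).
v_1 = A·v_0 = (-6, 1, 0).
v_2 = A·v_1 = (-12, -1, -12).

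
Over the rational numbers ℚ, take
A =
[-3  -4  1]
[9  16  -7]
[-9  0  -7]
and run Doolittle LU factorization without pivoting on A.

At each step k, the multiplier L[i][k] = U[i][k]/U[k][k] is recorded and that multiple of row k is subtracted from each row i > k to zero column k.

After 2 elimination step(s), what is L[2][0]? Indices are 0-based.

Step 1: pivot at (0,0) is -3.
  row1 ← row1 − (-3)·row0  ⇒  L[1][0]=-3, U row1=(0, 4, -4)
  row2 ← row2 − (3)·row0  ⇒  L[2][0]=3, U row2=(0, 12, -10)
Step 2: pivot at (1,1) is 4.
  row2 ← row2 − (3)·row1  ⇒  L[2][1]=3, U row2=(0, 0, 2)

L[2][0] = 3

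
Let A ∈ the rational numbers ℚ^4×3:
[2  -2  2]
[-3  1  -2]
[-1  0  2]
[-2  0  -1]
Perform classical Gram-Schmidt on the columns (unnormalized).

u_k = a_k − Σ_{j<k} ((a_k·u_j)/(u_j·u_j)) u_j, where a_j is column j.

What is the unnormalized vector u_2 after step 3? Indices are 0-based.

Step 1: u_0 = a_0 = (2, -3, -1, -2).
Step 2: u_1 = a_1 − (-7/18)·u_0 = (-11/9, -1/6, -7/18, -7/9).
Step 3: u_2 = a_2 − (5/9)·u_0 − (-38/41)·u_1 = (-10/41, -20/41, 90/41, -25/41).

u_2 = (-10/41, -20/41, 90/41, -25/41)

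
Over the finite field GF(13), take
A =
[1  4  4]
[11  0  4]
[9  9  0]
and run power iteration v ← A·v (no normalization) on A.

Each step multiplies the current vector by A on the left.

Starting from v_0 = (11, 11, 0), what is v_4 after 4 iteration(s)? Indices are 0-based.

v_4 = (7, 3, 1)

v_0 = (11, 11, 0).
v_1 = A·v_0 = (3, 4, 3).
v_2 = A·v_1 = (5, 6, 11).
v_3 = A·v_2 = (8, 8, 8).
v_4 = A·v_3 = (7, 3, 1).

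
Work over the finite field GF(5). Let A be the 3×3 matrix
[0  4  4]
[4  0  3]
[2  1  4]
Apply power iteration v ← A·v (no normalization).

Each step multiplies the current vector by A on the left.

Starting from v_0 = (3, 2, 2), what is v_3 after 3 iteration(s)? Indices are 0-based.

v_3 = (4, 1, 0)

v_0 = (3, 2, 2).
v_1 = A·v_0 = (1, 3, 1).
v_2 = A·v_1 = (1, 2, 4).
v_3 = A·v_2 = (4, 1, 0).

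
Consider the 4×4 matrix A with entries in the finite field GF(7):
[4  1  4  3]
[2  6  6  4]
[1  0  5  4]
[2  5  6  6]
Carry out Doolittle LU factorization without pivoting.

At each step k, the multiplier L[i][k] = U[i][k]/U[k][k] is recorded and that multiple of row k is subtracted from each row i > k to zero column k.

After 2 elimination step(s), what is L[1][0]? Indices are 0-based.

Step 1: pivot at (0,0) is 4.
  row1 ← row1 − (4)·row0  ⇒  L[1][0]=4, U row1=(0, 2, 4, 6)
  row2 ← row2 − (2)·row0  ⇒  L[2][0]=2, U row2=(0, 5, 4, 5)
  row3 ← row3 − (4)·row0  ⇒  L[3][0]=4, U row3=(0, 1, 4, 1)
Step 2: pivot at (1,1) is 2.
  row2 ← row2 − (6)·row1  ⇒  L[2][1]=6, U row2=(0, 0, 1, 4)
  row3 ← row3 − (4)·row1  ⇒  L[3][1]=4, U row3=(0, 0, 2, 5)

L[1][0] = 4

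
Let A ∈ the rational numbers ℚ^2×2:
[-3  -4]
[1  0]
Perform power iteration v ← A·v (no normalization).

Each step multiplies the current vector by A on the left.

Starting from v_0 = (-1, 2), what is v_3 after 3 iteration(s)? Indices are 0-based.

v_3 = (-37, 19)

v_0 = (-1, 2).
v_1 = A·v_0 = (-5, -1).
v_2 = A·v_1 = (19, -5).
v_3 = A·v_2 = (-37, 19).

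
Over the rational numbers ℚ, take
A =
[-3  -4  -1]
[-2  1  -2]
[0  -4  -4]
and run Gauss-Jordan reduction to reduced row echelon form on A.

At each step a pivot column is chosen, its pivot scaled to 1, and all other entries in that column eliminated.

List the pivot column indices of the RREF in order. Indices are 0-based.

pivot columns: 0, 1, 2

[1] R0 /= -3  ⇒  (1, 4/3, 1/3)
     R1 -= -2·R0  ⇒  (0, 11/3, -4/3)
[2] R1 /= 11/3  ⇒  (0, 1, -4/11)
     R0 -= 4/3·R1  ⇒  (1, 0, 9/11)
     R2 -= -4·R1  ⇒  (0, 0, -60/11)
[3] R2 /= -60/11  ⇒  (0, 0, 1)
     R0 -= 9/11·R2  ⇒  (1, 0, 0)
     R1 -= -4/11·R2  ⇒  (0, 1, 0)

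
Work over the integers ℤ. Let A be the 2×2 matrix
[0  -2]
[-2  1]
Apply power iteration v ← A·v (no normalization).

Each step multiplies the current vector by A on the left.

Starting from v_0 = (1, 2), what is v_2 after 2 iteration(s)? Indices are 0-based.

v_0 = (1, 2).
v_1 = A·v_0 = (-4, 0).
v_2 = A·v_1 = (0, 8).

v_2 = (0, 8)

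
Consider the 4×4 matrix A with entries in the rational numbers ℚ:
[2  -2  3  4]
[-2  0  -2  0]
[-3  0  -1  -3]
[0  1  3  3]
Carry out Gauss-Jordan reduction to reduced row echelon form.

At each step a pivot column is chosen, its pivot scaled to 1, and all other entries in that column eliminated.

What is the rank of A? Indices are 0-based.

rank = 4

[1] R0 /= 2  ⇒  (1, -1, 3/2, 2)
     R1 -= -2·R0  ⇒  (0, -2, 1, 4)
     R2 -= -3·R0  ⇒  (0, -3, 7/2, 3)
[2] R1 /= -2  ⇒  (0, 1, -1/2, -2)
     R0 -= -1·R1  ⇒  (1, 0, 1, 0)
     R2 -= -3·R1  ⇒  (0, 0, 2, -3)
     R3 -= 1·R1  ⇒  (0, 0, 7/2, 5)
[3] R2 /= 2  ⇒  (0, 0, 1, -3/2)
     R0 -= 1·R2  ⇒  (1, 0, 0, 3/2)
     R1 -= -1/2·R2  ⇒  (0, 1, 0, -11/4)
     R3 -= 7/2·R2  ⇒  (0, 0, 0, 41/4)
[4] R3 /= 41/4  ⇒  (0, 0, 0, 1)
     R0 -= 3/2·R3  ⇒  (1, 0, 0, 0)
     R1 -= -11/4·R3  ⇒  (0, 1, 0, 0)
     R2 -= -3/2·R3  ⇒  (0, 0, 1, 0)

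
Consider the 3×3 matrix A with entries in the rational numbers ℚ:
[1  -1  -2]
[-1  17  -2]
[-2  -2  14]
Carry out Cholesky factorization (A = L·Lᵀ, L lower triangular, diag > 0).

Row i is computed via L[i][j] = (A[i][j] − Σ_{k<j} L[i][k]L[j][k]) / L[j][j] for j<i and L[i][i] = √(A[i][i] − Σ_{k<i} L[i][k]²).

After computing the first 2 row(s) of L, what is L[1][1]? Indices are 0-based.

L[1][1] = 4

Step 1: L[0][0] = √(1) = 1.
  L[1][0] = (-1) / L[0][0] = -1.
Step 2: L[1][1] = √(16) = 4.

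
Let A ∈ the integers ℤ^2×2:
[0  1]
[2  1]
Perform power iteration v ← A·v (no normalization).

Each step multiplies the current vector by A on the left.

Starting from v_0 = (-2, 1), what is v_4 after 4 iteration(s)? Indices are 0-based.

v_0 = (-2, 1).
v_1 = A·v_0 = (1, -3).
v_2 = A·v_1 = (-3, -1).
v_3 = A·v_2 = (-1, -7).
v_4 = A·v_3 = (-7, -9).

v_4 = (-7, -9)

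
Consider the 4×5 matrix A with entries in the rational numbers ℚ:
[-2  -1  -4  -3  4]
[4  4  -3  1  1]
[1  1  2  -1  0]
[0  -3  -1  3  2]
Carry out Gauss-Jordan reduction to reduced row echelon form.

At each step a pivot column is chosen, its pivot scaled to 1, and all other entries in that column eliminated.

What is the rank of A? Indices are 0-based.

pivot(0,0)=-2: scale R0 → (1, 1/2, 2, 3/2, -2)
  clear (1,0): R1 −= (4)R0 → (0, 2, -11, -5, 9)
  clear (2,0): R2 −= (1)R0 → (0, 1/2, 0, -5/2, 2)
pivot(1,1)=2: scale R1 → (0, 1, -11/2, -5/2, 9/2)
  clear (0,1): R0 −= (1/2)R1 → (1, 0, 19/4, 11/4, -17/4)
  clear (2,1): R2 −= (1/2)R1 → (0, 0, 11/4, -5/4, -1/4)
  clear (3,1): R3 −= (-3)R1 → (0, 0, -35/2, -9/2, 31/2)
pivot(2,2)=11/4: scale R2 → (0, 0, 1, -5/11, -1/11)
  clear (0,2): R0 −= (19/4)R2 → (1, 0, 0, 54/11, -42/11)
  clear (1,2): R1 −= (-11/2)R2 → (0, 1, 0, -5, 4)
  clear (3,2): R3 −= (-35/2)R2 → (0, 0, 0, -137/11, 153/11)
pivot(3,3)=-137/11: scale R3 → (0, 0, 0, 1, -153/137)
  clear (0,3): R0 −= (54/11)R3 → (1, 0, 0, 0, 228/137)
  clear (1,3): R1 −= (-5)R3 → (0, 1, 0, 0, -217/137)
  clear (2,3): R2 −= (-5/11)R3 → (0, 0, 1, 0, -82/137)

rank = 4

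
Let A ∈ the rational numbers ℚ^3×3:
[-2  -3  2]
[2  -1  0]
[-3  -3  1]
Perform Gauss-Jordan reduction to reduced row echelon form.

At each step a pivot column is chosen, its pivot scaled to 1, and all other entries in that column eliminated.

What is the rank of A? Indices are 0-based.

rank = 3

step 1: normalize row 0 (÷-2) = (1, 3/2, -1)
  row 1: subtract 2×row0 = (0, -4, 2)
  row 2: subtract -3×row0 = (0, 3/2, -2)
step 2: normalize row 1 (÷-4) = (0, 1, -1/2)
  row 0: subtract 3/2×row1 = (1, 0, -1/4)
  row 2: subtract 3/2×row1 = (0, 0, -5/4)
step 3: normalize row 2 (÷-5/4) = (0, 0, 1)
  row 0: subtract -1/4×row2 = (1, 0, 0)
  row 1: subtract -1/2×row2 = (0, 1, 0)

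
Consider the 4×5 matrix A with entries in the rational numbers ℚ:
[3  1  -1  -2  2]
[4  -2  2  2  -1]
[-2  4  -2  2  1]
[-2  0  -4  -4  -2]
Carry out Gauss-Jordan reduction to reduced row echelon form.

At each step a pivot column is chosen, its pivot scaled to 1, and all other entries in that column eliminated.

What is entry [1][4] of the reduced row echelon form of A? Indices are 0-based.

step 1: normalize row 0 (÷3) = (1, 1/3, -1/3, -2/3, 2/3)
  row 1: subtract 4×row0 = (0, -10/3, 10/3, 14/3, -11/3)
  row 2: subtract -2×row0 = (0, 14/3, -8/3, 2/3, 7/3)
  row 3: subtract -2×row0 = (0, 2/3, -14/3, -16/3, -2/3)
step 2: normalize row 1 (÷-10/3) = (0, 1, -1, -7/5, 11/10)
  row 0: subtract 1/3×row1 = (1, 0, 0, -1/5, 3/10)
  row 2: subtract 14/3×row1 = (0, 0, 2, 36/5, -14/5)
  row 3: subtract 2/3×row1 = (0, 0, -4, -22/5, -7/5)
step 3: normalize row 2 (÷2) = (0, 0, 1, 18/5, -7/5)
  row 1: subtract -1×row2 = (0, 1, 0, 11/5, -3/10)
  row 3: subtract -4×row2 = (0, 0, 0, 10, -7)
step 4: normalize row 3 (÷10) = (0, 0, 0, 1, -7/10)
  row 0: subtract -1/5×row3 = (1, 0, 0, 0, 4/25)
  row 1: subtract 11/5×row3 = (0, 1, 0, 0, 31/25)
  row 2: subtract 18/5×row3 = (0, 0, 1, 0, 28/25)

M[1][4] = 31/25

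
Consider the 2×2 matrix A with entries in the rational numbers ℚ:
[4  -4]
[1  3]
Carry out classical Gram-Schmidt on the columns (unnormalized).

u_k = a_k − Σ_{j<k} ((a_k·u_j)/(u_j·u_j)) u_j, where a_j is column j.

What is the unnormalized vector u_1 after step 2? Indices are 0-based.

Step 1: u_0 = a_0 = (4, 1).
Step 2: u_1 = a_1 − (-13/17)·u_0 = (-16/17, 64/17).

u_1 = (-16/17, 64/17)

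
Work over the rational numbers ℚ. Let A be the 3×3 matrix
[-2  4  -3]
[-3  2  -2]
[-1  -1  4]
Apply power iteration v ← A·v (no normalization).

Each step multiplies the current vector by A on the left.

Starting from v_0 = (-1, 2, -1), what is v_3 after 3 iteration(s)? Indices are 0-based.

v_3 = (32, -13, -182)

v_0 = (-1, 2, -1).
v_1 = A·v_0 = (13, 9, -5).
v_2 = A·v_1 = (25, -11, -42).
v_3 = A·v_2 = (32, -13, -182).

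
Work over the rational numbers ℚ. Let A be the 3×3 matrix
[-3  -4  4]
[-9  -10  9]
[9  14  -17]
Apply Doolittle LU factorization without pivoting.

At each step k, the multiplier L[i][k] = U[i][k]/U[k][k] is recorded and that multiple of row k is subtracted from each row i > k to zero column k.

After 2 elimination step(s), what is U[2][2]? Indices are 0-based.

U[2][2] = -2

Step 1: pivot at (0,0) is -3.
  row1 ← row1 − (3)·row0  ⇒  L[1][0]=3, U row1=(0, 2, -3)
  row2 ← row2 − (-3)·row0  ⇒  L[2][0]=-3, U row2=(0, 2, -5)
Step 2: pivot at (1,1) is 2.
  row2 ← row2 − (1)·row1  ⇒  L[2][1]=1, U row2=(0, 0, -2)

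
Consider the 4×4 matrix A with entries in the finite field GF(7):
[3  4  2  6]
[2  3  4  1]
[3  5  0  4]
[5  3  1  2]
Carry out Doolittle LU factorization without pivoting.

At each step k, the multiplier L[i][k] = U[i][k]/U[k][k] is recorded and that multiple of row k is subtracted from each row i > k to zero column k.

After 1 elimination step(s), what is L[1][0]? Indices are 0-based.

k=0: U[0][0]=3
  eliminate (1,0): mult=3, new row 1: (0, 5, 5, 4); set L[1][0]=3
  eliminate (2,0): mult=1, new row 2: (0, 1, 5, 5); set L[2][0]=1
  eliminate (3,0): mult=4, new row 3: (0, 1, 0, 6); set L[3][0]=4

L[1][0] = 3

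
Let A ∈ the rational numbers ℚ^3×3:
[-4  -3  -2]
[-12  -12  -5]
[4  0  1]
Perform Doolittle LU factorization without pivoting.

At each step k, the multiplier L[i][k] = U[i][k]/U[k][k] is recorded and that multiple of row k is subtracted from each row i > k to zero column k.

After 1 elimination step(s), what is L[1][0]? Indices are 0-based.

Step 1: pivot at (0,0) is -4.
  row1 ← row1 − (3)·row0  ⇒  L[1][0]=3, U row1=(0, -3, 1)
  row2 ← row2 − (-1)·row0  ⇒  L[2][0]=-1, U row2=(0, -3, -1)

L[1][0] = 3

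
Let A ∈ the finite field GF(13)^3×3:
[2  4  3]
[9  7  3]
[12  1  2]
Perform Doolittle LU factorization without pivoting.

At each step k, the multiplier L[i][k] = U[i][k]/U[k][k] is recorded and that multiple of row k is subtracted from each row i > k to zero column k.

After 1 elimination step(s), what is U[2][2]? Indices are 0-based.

U[2][2] = 10

k=0: U[0][0]=2
  eliminate (1,0): mult=11, new row 1: (0, 2, 9); set L[1][0]=11
  eliminate (2,0): mult=6, new row 2: (0, 3, 10); set L[2][0]=6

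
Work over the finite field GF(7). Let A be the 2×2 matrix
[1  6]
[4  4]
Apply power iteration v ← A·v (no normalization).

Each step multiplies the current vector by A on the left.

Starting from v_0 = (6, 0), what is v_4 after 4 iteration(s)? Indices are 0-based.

v_4 = (0, 2)

v_0 = (6, 0).
v_1 = A·v_0 = (6, 3).
v_2 = A·v_1 = (3, 1).
v_3 = A·v_2 = (2, 2).
v_4 = A·v_3 = (0, 2).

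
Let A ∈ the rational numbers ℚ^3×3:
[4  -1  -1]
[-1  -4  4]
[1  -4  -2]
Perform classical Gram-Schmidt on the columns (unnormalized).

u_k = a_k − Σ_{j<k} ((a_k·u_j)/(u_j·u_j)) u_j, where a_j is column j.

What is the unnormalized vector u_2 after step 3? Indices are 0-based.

u_2 = (344/289, 645/289, -43/17)

Step 1: u_0 = a_0 = (4, -1, 1).
Step 2: u_1 = a_1 − (-2/9)·u_0 = (-1/9, -38/9, -34/9).
Step 3: u_2 = a_2 − (-5/9)·u_0 − (-83/289)·u_1 = (344/289, 645/289, -43/17).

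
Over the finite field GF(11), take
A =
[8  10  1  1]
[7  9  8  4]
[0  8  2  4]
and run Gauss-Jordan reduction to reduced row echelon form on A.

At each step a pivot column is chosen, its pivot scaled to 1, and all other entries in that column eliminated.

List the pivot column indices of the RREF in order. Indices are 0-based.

[1] R0 /= 8  ⇒  (1, 4, 7, 7)
     R1 -= 7·R0  ⇒  (0, 3, 3, 10)
[2] R1 /= 3  ⇒  (0, 1, 1, 7)
     R0 -= 4·R1  ⇒  (1, 0, 3, 1)
     R2 -= 8·R1  ⇒  (0, 0, 5, 3)
[3] R2 /= 5  ⇒  (0, 0, 1, 5)
     R0 -= 3·R2  ⇒  (1, 0, 0, 8)
     R1 -= 1·R2  ⇒  (0, 1, 0, 2)

pivot columns: 0, 1, 2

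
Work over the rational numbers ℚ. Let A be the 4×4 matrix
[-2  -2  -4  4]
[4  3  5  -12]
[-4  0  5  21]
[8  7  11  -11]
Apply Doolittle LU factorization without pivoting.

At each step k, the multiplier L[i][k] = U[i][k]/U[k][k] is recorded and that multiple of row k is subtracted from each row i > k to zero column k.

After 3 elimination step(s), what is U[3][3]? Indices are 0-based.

U[3][3] = 3

[col 0] pivot -2
  R1 -= -2*R0 → (0, -1, -3, -4)  (L[1][0] := -2)
  R2 -= 2*R0 → (0, 4, 13, 13)  (L[2][0] := 2)
  R3 -= -4*R0 → (0, -1, -5, 5)  (L[3][0] := -4)
[col 1] pivot -1
  R2 -= -4*R1 → (0, 0, 1, -3)  (L[2][1] := -4)
  R3 -= 1*R1 → (0, 0, -2, 9)  (L[3][1] := 1)
[col 2] pivot 1
  R3 -= -2*R2 → (0, 0, 0, 3)  (L[3][2] := -2)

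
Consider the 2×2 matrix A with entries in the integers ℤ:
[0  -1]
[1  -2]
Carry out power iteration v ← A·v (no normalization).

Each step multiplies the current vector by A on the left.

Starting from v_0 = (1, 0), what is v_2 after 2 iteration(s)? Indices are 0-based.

v_2 = (-1, -2)

v_0 = (1, 0).
v_1 = A·v_0 = (0, 1).
v_2 = A·v_1 = (-1, -2).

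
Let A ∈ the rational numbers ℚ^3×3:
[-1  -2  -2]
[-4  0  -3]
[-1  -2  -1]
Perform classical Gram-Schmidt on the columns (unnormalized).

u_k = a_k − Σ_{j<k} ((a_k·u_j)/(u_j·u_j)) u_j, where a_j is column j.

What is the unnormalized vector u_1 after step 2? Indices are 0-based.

u_1 = (-16/9, 8/9, -16/9)

Step 1: u_0 = a_0 = (-1, -4, -1).
Step 2: u_1 = a_1 − (2/9)·u_0 = (-16/9, 8/9, -16/9).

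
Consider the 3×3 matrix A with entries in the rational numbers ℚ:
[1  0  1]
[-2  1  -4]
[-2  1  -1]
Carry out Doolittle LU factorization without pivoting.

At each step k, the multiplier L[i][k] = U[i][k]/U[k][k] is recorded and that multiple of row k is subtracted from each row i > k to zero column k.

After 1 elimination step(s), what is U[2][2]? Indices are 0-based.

Step 1: pivot at (0,0) is 1.
  row1 ← row1 − (-2)·row0  ⇒  L[1][0]=-2, U row1=(0, 1, -2)
  row2 ← row2 − (-2)·row0  ⇒  L[2][0]=-2, U row2=(0, 1, 1)

U[2][2] = 1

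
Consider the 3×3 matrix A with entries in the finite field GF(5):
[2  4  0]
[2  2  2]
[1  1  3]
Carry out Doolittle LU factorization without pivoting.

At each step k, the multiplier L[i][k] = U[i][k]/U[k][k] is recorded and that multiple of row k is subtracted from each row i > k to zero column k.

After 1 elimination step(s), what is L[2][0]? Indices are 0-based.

L[2][0] = 3

Step 1: pivot at (0,0) is 2.
  row1 ← row1 − (1)·row0  ⇒  L[1][0]=1, U row1=(0, 3, 2)
  row2 ← row2 − (3)·row0  ⇒  L[2][0]=3, U row2=(0, 4, 3)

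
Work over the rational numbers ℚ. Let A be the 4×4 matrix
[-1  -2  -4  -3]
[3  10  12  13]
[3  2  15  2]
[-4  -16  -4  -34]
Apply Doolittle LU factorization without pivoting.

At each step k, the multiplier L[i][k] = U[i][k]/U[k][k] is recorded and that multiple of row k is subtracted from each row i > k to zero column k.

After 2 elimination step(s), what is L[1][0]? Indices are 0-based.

L[1][0] = -3

k=0: U[0][0]=-1
  eliminate (1,0): mult=-3, new row 1: (0, 4, 0, 4); set L[1][0]=-3
  eliminate (2,0): mult=-3, new row 2: (0, -4, 3, -7); set L[2][0]=-3
  eliminate (3,0): mult=4, new row 3: (0, -8, 12, -22); set L[3][0]=4
k=1: U[1][1]=4
  eliminate (2,1): mult=-1, new row 2: (0, 0, 3, -3); set L[2][1]=-1
  eliminate (3,1): mult=-2, new row 3: (0, 0, 12, -14); set L[3][1]=-2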